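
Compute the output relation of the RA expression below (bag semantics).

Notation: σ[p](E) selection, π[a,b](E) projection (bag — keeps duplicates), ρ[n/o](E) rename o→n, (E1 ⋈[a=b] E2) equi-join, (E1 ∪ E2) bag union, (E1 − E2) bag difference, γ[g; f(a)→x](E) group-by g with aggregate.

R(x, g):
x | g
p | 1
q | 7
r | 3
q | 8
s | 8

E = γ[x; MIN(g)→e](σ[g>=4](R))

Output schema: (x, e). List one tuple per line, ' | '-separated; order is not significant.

Stepwise |·|:
  R → 5
  σ[g>=4](R) → 3
  γ[x; MIN(g)→e](σ[g>=4](R)) → 2

== RESULT ==
x | e
q | 7
s | 8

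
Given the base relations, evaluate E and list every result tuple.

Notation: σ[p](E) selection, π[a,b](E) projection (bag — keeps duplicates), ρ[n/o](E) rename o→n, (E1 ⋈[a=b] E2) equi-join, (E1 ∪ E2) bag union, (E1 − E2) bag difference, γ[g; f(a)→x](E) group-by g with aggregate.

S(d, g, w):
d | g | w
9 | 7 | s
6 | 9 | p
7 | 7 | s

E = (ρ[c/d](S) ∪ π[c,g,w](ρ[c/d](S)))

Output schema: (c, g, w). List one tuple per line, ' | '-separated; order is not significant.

Row counts bottom-up:
  S → 3
  ρ[c/d](S) → 3
  S → 3
  ρ[c/d](S) → 3
  π[c,g,w](ρ[c/d](S)) → 3
  (ρ[c/d](S) ∪ π[c,g,w](ρ[c/d](S))) → 6

== RESULT ==
c | g | w
6 | 9 | p
6 | 9 | p
7 | 7 | s
7 | 7 | s
9 | 7 | s
9 | 7 | s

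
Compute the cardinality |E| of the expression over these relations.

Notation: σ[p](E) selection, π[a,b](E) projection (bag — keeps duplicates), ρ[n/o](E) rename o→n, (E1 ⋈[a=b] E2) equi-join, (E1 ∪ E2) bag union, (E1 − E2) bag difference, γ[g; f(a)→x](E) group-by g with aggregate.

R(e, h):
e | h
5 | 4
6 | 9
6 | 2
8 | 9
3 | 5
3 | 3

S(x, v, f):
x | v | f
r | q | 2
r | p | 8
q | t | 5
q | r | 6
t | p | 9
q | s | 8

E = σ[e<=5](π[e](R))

Row counts bottom-up:
  R → 6
  π[e](R) → 6
  σ[e<=5](π[e](R)) → 3

|E| = 3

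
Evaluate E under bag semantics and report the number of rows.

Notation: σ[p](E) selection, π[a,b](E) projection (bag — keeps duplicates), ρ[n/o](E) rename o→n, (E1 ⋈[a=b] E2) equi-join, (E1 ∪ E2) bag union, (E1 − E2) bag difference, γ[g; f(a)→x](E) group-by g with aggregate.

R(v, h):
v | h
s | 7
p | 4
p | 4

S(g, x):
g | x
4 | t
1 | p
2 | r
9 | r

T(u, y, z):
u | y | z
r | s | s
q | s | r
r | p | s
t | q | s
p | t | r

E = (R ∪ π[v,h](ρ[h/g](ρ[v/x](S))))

Row counts bottom-up:
  R → 3
  S → 4
  ρ[v/x](S) → 4
  ρ[h/g](ρ[v/x](S)) → 4
  π[v,h](ρ[h/g](ρ[v/x](S))) → 4
  (R ∪ π[v,h](ρ[h/g](ρ[v/x](S)))) → 7

|E| = 7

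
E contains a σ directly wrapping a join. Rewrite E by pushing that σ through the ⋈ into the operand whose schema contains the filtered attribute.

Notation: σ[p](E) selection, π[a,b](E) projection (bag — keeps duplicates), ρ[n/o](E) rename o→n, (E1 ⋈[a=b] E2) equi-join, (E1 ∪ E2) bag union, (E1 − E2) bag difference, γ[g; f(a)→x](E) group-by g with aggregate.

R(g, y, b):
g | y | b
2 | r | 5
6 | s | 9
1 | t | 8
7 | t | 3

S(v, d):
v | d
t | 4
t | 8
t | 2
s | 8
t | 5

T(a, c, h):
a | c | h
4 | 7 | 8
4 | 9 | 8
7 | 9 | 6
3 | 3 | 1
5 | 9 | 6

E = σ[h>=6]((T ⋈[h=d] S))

σ filters on h, owned by the left side.
E' = (σ[h>=6](T) ⋈[h=d] S)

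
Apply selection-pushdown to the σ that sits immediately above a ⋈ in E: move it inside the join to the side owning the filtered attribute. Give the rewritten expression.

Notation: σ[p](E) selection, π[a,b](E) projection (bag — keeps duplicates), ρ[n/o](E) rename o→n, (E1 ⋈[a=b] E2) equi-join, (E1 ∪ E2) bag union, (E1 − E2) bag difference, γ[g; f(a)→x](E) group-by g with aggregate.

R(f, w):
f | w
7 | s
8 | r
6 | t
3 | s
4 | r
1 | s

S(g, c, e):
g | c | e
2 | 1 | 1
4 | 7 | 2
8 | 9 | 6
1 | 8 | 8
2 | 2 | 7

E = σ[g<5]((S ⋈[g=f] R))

σ filters on g, owned by the left side.
E' = (σ[g<5](S) ⋈[g=f] R)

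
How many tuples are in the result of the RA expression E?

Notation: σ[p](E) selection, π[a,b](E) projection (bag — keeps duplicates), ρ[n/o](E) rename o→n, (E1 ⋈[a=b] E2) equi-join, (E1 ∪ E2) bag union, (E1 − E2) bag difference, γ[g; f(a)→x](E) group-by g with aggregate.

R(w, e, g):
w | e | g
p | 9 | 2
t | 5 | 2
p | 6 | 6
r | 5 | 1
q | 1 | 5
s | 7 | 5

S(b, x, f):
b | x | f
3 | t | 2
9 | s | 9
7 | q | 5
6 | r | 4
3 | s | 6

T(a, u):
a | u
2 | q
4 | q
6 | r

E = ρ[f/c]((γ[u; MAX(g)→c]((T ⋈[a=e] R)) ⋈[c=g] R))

Subexpression sizes:
  T → 3
  R → 6
  (T ⋈[a=e] R) → 1
  γ[u; MAX(g)→c]((T ⋈[a=e] R)) → 1
  R → 6
  (γ[u; MAX(g)→c]((T ⋈[a=e] R)) ⋈[c=g] R) → 1
  ρ[f/c]((γ[u; MAX(g)→c]((T ⋈[a=e] R)) ⋈[c=g] R)) → 1

|E| = 1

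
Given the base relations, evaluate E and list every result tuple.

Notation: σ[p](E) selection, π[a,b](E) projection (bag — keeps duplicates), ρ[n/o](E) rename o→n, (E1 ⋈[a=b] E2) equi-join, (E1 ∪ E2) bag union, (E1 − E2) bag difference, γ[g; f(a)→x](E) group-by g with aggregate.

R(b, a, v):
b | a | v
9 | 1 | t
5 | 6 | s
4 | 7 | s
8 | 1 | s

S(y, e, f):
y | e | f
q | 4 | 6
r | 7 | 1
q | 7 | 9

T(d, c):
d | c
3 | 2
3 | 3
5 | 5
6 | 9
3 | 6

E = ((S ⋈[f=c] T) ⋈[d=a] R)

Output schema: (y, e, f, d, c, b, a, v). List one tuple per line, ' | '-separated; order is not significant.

Stepwise |·|:
  S → 3
  T → 5
  (S ⋈[f=c] T) → 2
  R → 4
  ((S ⋈[f=c] T) ⋈[d=a] R) → 1

== RESULT ==
y | e | f | d | c | b | a | v
q | 7 | 9 | 6 | 9 | 5 | 6 | s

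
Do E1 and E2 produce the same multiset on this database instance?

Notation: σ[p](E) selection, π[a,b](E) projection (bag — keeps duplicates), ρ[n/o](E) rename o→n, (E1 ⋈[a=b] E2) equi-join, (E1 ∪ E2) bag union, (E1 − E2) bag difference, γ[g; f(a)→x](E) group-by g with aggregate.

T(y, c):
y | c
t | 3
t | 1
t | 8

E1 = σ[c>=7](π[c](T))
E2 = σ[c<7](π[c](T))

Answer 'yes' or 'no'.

E1 row counts bottom-up:
  T → 3
  π[c](T) → 3
  σ[c>=7](π[c](T)) → 1
E2 row counts bottom-up:
  T → 3
  π[c](T) → 3
  σ[c<7](π[c](T)) → 2

E1 result:
c
8
E2 result:
c
1
3
Witness: (1,) appears 0× in E1 but 1× in E2.

no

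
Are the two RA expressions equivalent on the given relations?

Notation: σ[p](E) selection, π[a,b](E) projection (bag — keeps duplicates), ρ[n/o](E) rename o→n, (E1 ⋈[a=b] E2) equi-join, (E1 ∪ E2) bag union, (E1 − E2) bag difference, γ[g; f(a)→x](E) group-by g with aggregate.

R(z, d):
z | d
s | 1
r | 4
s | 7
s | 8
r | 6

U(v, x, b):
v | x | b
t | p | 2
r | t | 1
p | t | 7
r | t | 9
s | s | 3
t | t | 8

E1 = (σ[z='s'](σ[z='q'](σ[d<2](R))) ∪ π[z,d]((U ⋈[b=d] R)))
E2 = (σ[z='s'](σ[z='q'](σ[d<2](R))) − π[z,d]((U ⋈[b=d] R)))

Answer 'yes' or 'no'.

E1 row counts bottom-up:
  R → 5
  σ[d<2](R) → 1
  σ[z='q'](σ[d<2](R)) → 0
  σ[z='s'](σ[z='q'](σ[d<2](R))) → 0
  U → 6
  R → 5
  (U ⋈[b=d] R) → 3
  π[z,d]((U ⋈[b=d] R)) → 3
  (σ[z='s'](σ[z='q'](σ[d<2](R))) ∪ π[z,d]((U ⋈[b=d] R))) → 3
E2 row counts bottom-up:
  R → 5
  σ[d<2](R) → 1
  σ[z='q'](σ[d<2](R)) → 0
  σ[z='s'](σ[z='q'](σ[d<2](R))) → 0
  U → 6
  R → 5
  (U ⋈[b=d] R) → 3
  π[z,d]((U ⋈[b=d] R)) → 3
  (σ[z='s'](σ[z='q'](σ[d<2](R))) − π[z,d]((U ⋈[b=d] R))) → 0

E1 result:
z | d
s | 1
s | 7
s | 8
E2 result:
z | d
(0 rows)
Witness: ('s', 1) appears 1× in E1 but 0× in E2.

no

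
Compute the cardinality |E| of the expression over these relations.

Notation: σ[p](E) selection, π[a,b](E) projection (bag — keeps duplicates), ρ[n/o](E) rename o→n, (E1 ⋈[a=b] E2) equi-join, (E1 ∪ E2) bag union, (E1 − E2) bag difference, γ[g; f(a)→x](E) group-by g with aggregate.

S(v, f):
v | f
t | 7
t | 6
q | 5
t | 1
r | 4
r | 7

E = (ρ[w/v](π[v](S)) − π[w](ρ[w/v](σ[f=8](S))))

Per-node cardinality:
  S → 6
  π[v](S) → 6
  ρ[w/v](π[v](S)) → 6
  S → 6
  σ[f=8](S) → 0
  ρ[w/v](σ[f=8](S)) → 0
  π[w](ρ[w/v](σ[f=8](S))) → 0
  (ρ[w/v](π[v](S)) − π[w](ρ[w/v](σ[f=8](S)))) → 6

|E| = 6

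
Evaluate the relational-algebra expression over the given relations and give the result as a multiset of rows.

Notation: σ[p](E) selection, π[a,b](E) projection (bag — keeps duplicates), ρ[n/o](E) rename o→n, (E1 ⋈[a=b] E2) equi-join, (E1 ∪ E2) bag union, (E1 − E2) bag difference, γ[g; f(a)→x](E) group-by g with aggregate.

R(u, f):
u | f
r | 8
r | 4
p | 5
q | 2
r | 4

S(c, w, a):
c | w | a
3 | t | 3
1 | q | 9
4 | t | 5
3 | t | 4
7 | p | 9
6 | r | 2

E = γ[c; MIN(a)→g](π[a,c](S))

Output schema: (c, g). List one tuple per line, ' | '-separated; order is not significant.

Row counts bottom-up:
  S → 6
  π[a,c](S) → 6
  γ[c; MIN(a)→g](π[a,c](S)) → 5

== RESULT ==
c | g
1 | 9
3 | 3
4 | 5
6 | 2
7 | 9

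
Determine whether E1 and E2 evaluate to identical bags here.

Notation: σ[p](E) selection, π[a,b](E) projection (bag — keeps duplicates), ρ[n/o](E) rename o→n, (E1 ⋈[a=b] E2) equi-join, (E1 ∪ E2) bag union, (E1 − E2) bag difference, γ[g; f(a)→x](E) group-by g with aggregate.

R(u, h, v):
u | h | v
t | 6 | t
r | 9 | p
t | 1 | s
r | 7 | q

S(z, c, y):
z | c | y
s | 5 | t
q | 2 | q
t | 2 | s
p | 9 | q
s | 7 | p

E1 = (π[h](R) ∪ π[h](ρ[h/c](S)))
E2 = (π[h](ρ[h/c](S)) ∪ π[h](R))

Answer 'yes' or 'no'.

E1 row counts bottom-up:
  R → 4
  π[h](R) → 4
  S → 5
  ρ[h/c](S) → 5
  π[h](ρ[h/c](S)) → 5
  (π[h](R) ∪ π[h](ρ[h/c](S))) → 9
E2 row counts bottom-up:
  S → 5
  ρ[h/c](S) → 5
  π[h](ρ[h/c](S)) → 5
  R → 4
  π[h](R) → 4
  (π[h](ρ[h/c](S)) ∪ π[h](R)) → 9

E1 and E2 produce the same multiset:
h
1
2
2
5
6
7
7
9
9

yes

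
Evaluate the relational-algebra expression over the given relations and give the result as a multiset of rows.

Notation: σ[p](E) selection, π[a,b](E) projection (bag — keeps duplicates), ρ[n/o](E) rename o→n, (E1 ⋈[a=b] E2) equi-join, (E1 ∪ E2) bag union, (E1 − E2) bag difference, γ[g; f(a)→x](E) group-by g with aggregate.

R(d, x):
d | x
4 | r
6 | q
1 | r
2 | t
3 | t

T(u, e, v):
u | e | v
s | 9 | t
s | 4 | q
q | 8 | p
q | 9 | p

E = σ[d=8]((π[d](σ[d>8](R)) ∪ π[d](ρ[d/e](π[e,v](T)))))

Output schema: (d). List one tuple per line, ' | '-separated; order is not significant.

Per-node cardinality:
  R → 5
  σ[d>8](R) → 0
  π[d](σ[d>8](R)) → 0
  T → 4
  π[e,v](T) → 4
  ρ[d/e](π[e,v](T)) → 4
  π[d](ρ[d/e](π[e,v](T))) → 4
  (π[d](σ[d>8](R)) ∪ π[d](ρ[d/e](π[e,v](T)))) → 4
  σ[d=8]((π[d](σ[d>8](R)) ∪ π[d](ρ[d/e](π[e,v](T))))) → 1

== RESULT ==
d
8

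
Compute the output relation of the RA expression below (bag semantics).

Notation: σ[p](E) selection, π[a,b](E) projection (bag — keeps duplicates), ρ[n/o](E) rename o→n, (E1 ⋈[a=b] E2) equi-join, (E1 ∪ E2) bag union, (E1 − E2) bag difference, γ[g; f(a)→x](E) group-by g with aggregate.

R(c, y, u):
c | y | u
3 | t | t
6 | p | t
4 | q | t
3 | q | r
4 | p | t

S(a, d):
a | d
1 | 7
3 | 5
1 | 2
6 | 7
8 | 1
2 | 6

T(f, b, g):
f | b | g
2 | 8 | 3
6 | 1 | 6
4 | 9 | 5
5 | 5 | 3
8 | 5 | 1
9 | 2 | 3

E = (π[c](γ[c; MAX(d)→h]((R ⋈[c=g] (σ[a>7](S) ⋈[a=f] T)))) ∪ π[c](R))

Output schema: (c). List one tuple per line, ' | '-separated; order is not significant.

Per-node cardinality:
  R → 5
  S → 6
  σ[a>7](S) → 1
  T → 6
  (σ[a>7](S) ⋈[a=f] T) → 1
  (R ⋈[c=g] (σ[a>7](S) ⋈[a=f] T)) → 0
  γ[c; MAX(d)→h]((R ⋈[c=g] (σ[a>7](S) ⋈[a=f] T))) → 0
  π[c](γ[c; MAX(d)→h]((R ⋈[c=g] (σ[a>7](S) ⋈[a=f] T)))) → 0
  R → 5
  π[c](R) → 5
  (π[c](γ[c; MAX(d)→h]((R ⋈[c=g] (σ[a>7](S) ⋈[a=f] T)))) ∪ π[c](R)) → 5

== RESULT ==
c
3
3
4
4
6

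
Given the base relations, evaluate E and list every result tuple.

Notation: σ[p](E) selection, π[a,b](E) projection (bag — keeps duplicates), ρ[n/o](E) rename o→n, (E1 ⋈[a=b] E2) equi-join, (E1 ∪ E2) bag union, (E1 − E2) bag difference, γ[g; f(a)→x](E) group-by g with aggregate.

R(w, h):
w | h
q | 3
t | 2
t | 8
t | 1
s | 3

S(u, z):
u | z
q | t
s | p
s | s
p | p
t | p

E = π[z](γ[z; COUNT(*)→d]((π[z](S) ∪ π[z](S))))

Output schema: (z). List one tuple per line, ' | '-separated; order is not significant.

Stepwise |·|:
  S → 5
  π[z](S) → 5
  S → 5
  π[z](S) → 5
  (π[z](S) ∪ π[z](S)) → 10
  γ[z; COUNT(*)→d]((π[z](S) ∪ π[z](S))) → 3
  π[z](γ[z; COUNT(*)→d]((π[z](S) ∪ π[z](S)))) → 3

== RESULT ==
z
p
s
t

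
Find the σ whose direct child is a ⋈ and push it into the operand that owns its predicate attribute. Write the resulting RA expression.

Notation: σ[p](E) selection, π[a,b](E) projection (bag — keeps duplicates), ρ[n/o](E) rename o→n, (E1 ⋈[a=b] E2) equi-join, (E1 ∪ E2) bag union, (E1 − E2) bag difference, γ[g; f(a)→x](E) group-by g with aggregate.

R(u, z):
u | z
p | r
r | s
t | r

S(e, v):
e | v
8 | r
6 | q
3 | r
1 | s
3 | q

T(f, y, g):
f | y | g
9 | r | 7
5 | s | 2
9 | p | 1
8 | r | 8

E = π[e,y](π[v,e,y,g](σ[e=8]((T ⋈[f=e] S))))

σ filters on e, owned by the right side.
E' = π[e,y](π[v,e,y,g]((T ⋈[f=e] σ[e=8](S))))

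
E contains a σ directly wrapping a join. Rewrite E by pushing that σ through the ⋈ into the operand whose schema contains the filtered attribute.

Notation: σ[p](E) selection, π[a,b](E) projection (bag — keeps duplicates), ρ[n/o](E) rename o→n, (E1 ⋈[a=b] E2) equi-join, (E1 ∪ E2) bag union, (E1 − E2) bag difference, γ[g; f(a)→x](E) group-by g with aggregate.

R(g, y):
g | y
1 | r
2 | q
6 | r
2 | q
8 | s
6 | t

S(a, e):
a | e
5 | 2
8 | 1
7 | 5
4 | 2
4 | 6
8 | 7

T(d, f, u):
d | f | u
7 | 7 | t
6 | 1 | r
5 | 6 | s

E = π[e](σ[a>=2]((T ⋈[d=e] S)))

σ filters on a, owned by the right side.
E' = π[e]((T ⋈[d=e] σ[a>=2](S)))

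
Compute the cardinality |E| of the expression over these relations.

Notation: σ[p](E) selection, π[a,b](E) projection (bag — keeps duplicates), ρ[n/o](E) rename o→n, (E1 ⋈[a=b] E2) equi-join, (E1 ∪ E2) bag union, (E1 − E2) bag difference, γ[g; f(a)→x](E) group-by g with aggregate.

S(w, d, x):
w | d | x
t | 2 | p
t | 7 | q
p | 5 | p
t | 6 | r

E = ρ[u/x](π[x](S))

Subexpression sizes:
  S → 4
  π[x](S) → 4
  ρ[u/x](π[x](S)) → 4

|E| = 4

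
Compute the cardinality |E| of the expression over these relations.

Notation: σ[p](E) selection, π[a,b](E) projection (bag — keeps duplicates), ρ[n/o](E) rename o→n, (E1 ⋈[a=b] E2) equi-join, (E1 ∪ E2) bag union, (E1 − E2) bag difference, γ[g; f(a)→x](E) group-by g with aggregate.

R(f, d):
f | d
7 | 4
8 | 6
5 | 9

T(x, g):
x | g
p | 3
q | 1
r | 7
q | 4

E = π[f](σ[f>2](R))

Subexpression sizes:
  R → 3
  σ[f>2](R) → 3
  π[f](σ[f>2](R)) → 3

|E| = 3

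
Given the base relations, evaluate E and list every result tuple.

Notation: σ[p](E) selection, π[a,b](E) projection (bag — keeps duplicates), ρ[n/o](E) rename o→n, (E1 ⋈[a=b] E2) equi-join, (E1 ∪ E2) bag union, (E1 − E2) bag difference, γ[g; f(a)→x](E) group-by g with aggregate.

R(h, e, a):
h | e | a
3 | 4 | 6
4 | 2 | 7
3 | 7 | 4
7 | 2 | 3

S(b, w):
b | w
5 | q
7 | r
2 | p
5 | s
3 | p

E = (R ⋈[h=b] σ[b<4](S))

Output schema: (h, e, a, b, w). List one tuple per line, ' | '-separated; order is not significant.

Subexpression sizes:
  R → 4
  S → 5
  σ[b<4](S) → 2
  (R ⋈[h=b] σ[b<4](S)) → 2

== RESULT ==
h | e | a | b | w
3 | 4 | 6 | 3 | p
3 | 7 | 4 | 3 | p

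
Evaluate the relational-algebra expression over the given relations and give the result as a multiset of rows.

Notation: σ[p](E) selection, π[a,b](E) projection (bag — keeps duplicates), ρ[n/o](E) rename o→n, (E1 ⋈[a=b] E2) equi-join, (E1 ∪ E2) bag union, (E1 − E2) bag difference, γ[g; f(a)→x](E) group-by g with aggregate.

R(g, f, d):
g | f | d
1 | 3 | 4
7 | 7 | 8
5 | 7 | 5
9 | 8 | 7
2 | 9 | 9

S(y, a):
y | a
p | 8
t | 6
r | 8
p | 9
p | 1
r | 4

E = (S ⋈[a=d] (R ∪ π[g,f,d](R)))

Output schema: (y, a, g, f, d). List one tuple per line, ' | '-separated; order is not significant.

Row counts bottom-up:
  S → 6
  R → 5
  R → 5
  π[g,f,d](R) → 5
  (R ∪ π[g,f,d](R)) → 10
  (S ⋈[a=d] (R ∪ π[g,f,d](R))) → 8

== RESULT ==
y | a | g | f | d
p | 8 | 7 | 7 | 8
p | 8 | 7 | 7 | 8
p | 9 | 2 | 9 | 9
p | 9 | 2 | 9 | 9
r | 4 | 1 | 3 | 4
r | 4 | 1 | 3 | 4
r | 8 | 7 | 7 | 8
r | 8 | 7 | 7 | 8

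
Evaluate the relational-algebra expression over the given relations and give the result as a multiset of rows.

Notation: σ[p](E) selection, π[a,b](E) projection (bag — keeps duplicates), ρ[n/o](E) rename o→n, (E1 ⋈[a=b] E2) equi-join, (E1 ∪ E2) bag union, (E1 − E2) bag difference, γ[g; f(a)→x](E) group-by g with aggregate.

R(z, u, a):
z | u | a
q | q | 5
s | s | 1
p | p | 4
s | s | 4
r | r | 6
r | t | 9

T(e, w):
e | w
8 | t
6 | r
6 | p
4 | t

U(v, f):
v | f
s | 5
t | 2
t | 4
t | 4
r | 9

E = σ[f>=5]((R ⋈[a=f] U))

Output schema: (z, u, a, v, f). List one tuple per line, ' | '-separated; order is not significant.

Per-node cardinality:
  R → 6
  U → 5
  (R ⋈[a=f] U) → 6
  σ[f>=5]((R ⋈[a=f] U)) → 2

== RESULT ==
z | u | a | v | f
q | q | 5 | s | 5
r | t | 9 | r | 9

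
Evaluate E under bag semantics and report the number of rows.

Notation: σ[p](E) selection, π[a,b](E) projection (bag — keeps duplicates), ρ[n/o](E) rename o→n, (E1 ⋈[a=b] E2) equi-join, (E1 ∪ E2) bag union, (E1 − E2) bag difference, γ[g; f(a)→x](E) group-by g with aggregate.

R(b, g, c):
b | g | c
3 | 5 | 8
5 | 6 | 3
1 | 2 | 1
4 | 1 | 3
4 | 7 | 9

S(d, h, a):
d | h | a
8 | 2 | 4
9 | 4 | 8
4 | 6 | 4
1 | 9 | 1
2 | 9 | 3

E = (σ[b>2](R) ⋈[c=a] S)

Row counts bottom-up:
  R → 5
  σ[b>2](R) → 4
  S → 5
  (σ[b>2](R) ⋈[c=a] S) → 3

|E| = 3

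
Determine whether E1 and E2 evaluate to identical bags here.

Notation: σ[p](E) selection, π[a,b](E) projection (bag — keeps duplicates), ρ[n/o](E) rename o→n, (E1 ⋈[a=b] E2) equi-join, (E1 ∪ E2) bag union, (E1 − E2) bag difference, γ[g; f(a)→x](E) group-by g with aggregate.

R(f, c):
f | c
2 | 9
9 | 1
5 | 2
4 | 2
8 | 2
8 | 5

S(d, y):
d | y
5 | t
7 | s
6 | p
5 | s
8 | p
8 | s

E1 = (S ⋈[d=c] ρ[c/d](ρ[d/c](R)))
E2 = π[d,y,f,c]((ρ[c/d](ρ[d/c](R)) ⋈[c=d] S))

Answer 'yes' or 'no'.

E1 subexpression sizes:
  S → 6
  R → 6
  ρ[d/c](R) → 6
  ρ[c/d](ρ[d/c](R)) → 6
  (S ⋈[d=c] ρ[c/d](ρ[d/c](R))) → 2
E2 subexpression sizes:
  R → 6
  ρ[d/c](R) → 6
  ρ[c/d](ρ[d/c](R)) → 6
  S → 6
  (ρ[c/d](ρ[d/c](R)) ⋈[c=d] S) → 2
  π[d,y,f,c]((ρ[c/d](ρ[d/c](R)) ⋈[c=d] S)) → 2

E1 and E2 produce the same multiset:
d | y | f | c
5 | s | 8 | 5
5 | t | 8 | 5

yes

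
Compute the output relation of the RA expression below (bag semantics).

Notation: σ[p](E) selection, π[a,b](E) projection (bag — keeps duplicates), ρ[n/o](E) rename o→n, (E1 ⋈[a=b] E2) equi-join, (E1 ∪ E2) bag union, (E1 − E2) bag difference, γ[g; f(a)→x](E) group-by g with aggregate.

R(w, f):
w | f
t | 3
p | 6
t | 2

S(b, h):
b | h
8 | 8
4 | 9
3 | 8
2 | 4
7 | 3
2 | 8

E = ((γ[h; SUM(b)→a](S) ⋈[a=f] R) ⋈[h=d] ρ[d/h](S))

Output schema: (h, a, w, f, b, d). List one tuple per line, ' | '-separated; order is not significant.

Row counts bottom-up:
  S → 6
  γ[h; SUM(b)→a](S) → 4
  R → 3
  (γ[h; SUM(b)→a](S) ⋈[a=f] R) → 1
  S → 6
  ρ[d/h](S) → 6
  ((γ[h; SUM(b)→a](S) ⋈[a=f] R) ⋈[h=d] ρ[d/h](S)) → 1

== RESULT ==
h | a | w | f | b | d
4 | 2 | t | 2 | 2 | 4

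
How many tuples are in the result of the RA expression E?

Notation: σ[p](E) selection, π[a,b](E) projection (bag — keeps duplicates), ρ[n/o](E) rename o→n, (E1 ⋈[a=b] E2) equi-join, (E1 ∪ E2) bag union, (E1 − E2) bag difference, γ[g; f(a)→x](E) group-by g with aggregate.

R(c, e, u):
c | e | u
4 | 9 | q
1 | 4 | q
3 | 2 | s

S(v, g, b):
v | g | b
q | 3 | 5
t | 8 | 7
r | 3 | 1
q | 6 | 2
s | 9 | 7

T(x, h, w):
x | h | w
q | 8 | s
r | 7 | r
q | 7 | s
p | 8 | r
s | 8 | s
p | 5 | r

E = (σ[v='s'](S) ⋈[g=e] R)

Stepwise |·|:
  S → 5
  σ[v='s'](S) → 1
  R → 3
  (σ[v='s'](S) ⋈[g=e] R) → 1

|E| = 1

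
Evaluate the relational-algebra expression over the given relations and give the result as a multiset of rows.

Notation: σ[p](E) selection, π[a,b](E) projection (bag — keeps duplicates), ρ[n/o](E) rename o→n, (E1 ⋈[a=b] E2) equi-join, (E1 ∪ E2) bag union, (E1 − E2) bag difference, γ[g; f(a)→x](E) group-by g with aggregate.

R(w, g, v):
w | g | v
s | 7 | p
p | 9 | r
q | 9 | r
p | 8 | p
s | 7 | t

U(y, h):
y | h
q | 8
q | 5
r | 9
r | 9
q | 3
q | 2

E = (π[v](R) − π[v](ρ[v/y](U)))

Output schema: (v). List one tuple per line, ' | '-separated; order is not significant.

Subexpression sizes:
  R → 5
  π[v](R) → 5
  U → 6
  ρ[v/y](U) → 6
  π[v](ρ[v/y](U)) → 6
  (π[v](R) − π[v](ρ[v/y](U))) → 3

== RESULT ==
v
p
p
t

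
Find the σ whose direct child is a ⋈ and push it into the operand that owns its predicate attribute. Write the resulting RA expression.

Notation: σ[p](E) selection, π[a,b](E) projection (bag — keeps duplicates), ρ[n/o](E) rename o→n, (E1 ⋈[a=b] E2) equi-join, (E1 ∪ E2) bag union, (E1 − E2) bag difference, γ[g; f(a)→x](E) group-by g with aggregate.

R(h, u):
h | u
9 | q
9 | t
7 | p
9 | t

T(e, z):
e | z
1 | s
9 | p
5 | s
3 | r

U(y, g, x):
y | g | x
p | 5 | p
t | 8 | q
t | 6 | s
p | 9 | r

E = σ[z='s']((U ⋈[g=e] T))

σ filters on z, owned by the right side.
E' = (U ⋈[g=e] σ[z='s'](T))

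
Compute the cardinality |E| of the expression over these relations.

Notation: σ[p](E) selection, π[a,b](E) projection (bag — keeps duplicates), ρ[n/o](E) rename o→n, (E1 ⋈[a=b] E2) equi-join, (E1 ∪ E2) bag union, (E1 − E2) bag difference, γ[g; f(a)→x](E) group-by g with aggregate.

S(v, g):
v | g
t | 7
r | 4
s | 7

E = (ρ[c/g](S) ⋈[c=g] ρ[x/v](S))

Per-node cardinality:
  S → 3
  ρ[c/g](S) → 3
  S → 3
  ρ[x/v](S) → 3
  (ρ[c/g](S) ⋈[c=g] ρ[x/v](S)) → 5

|E| = 5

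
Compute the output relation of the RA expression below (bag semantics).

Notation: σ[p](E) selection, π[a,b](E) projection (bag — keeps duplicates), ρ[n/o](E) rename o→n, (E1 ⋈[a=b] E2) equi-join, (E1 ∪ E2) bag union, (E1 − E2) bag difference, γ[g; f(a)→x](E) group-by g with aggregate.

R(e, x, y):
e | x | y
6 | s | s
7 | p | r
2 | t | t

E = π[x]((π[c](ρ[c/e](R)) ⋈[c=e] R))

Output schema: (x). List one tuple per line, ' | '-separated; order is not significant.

Per-node cardinality:
  R → 3
  ρ[c/e](R) → 3
  π[c](ρ[c/e](R)) → 3
  R → 3
  (π[c](ρ[c/e](R)) ⋈[c=e] R) → 3
  π[x]((π[c](ρ[c/e](R)) ⋈[c=e] R)) → 3

== RESULT ==
x
p
s
t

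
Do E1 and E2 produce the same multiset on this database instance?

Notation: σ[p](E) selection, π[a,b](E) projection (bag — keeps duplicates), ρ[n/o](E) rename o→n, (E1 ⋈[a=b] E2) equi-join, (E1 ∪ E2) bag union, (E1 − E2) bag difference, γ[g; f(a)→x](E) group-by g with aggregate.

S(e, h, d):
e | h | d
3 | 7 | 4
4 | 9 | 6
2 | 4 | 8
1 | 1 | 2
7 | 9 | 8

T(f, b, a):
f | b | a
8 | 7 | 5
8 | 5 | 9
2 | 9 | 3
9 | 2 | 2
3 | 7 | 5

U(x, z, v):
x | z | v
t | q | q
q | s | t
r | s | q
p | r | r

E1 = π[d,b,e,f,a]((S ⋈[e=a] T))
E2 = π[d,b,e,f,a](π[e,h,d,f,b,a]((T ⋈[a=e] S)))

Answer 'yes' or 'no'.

E1 stepwise |·|:
  S → 5
  T → 5
  (S ⋈[e=a] T) → 2
  π[d,b,e,f,a]((S ⋈[e=a] T)) → 2
E2 stepwise |·|:
  T → 5
  S → 5
  (T ⋈[a=e] S) → 2
  π[e,h,d,f,b,a]((T ⋈[a=e] S)) → 2
  π[d,b,e,f,a](π[e,h,d,f,b,a]((T ⋈[a=e] S))) → 2

E1 and E2 produce the same multiset:
d | b | e | f | a
4 | 9 | 3 | 2 | 3
8 | 2 | 2 | 9 | 2

yes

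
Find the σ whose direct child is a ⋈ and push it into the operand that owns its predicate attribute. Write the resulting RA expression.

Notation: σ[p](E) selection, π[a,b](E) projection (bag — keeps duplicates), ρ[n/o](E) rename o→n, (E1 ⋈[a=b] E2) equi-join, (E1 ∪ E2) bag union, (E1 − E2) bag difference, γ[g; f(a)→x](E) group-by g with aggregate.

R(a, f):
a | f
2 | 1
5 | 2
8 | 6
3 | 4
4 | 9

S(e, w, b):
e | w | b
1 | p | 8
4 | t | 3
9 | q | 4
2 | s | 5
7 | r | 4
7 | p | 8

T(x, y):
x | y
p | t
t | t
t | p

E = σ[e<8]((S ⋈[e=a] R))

σ filters on e, owned by the left side.
E' = (σ[e<8](S) ⋈[e=a] R)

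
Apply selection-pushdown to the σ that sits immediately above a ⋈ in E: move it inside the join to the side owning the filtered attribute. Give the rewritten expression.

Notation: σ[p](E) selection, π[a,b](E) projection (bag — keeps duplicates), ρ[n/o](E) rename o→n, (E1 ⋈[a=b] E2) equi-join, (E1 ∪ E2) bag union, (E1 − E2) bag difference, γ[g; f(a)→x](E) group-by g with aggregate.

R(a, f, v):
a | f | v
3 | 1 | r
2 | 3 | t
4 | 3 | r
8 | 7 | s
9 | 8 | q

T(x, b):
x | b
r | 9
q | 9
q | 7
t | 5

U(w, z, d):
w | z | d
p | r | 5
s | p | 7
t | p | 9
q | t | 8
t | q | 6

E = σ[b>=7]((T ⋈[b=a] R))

σ filters on b, owned by the left side.
E' = (σ[b>=7](T) ⋈[b=a] R)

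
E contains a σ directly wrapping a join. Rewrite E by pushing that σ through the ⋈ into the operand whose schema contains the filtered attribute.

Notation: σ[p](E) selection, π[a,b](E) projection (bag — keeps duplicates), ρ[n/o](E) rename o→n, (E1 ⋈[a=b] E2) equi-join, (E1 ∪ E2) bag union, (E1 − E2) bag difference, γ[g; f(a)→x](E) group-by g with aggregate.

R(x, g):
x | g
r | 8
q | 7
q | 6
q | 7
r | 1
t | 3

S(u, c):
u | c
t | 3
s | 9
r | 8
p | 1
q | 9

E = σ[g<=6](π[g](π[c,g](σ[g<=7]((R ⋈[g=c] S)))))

σ filters on g, owned by the left side.
E' = σ[g<=6](π[g](π[c,g]((σ[g<=7](R) ⋈[g=c] S))))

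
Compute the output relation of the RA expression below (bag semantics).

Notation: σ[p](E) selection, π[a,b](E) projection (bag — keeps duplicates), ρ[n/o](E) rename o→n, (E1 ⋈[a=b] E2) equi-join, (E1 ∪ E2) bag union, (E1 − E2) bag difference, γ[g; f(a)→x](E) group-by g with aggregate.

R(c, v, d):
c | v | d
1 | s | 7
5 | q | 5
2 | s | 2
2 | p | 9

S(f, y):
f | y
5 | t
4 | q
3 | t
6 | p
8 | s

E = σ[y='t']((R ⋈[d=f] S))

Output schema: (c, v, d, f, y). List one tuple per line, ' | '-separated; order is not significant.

Stepwise |·|:
  R → 4
  S → 5
  (R ⋈[d=f] S) → 1
  σ[y='t']((R ⋈[d=f] S)) → 1

== RESULT ==
c | v | d | f | y
5 | q | 5 | 5 | t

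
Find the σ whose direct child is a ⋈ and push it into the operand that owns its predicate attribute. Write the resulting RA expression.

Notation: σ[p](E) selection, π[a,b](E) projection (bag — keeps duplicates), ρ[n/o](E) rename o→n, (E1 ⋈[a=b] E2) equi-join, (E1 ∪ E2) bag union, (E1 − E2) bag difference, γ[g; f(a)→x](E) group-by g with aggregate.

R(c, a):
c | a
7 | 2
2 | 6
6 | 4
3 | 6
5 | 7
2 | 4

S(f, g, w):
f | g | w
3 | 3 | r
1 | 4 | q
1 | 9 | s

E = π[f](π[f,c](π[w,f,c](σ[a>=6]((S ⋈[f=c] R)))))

σ filters on a, owned by the right side.
E' = π[f](π[f,c](π[w,f,c]((S ⋈[f=c] σ[a>=6](R)))))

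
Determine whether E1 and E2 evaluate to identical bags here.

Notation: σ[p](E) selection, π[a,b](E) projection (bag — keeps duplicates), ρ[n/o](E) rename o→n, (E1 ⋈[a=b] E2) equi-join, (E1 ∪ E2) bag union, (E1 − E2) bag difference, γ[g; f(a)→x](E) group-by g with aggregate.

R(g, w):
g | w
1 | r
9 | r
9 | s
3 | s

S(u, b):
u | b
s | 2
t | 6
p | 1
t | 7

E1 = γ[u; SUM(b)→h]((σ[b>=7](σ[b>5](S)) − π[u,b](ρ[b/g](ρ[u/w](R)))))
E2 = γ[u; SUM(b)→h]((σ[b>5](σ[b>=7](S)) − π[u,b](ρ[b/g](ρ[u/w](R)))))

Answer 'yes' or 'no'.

E1 row counts bottom-up:
  S → 4
  σ[b>5](S) → 2
  σ[b>=7](σ[b>5](S)) → 1
  R → 4
  ρ[u/w](R) → 4
  ρ[b/g](ρ[u/w](R)) → 4
  π[u,b](ρ[b/g](ρ[u/w](R))) → 4
  (σ[b>=7](σ[b>5](S)) − π[u,b](ρ[b/g](ρ[u/w](R)))) → 1
  γ[u; SUM(b)→h]((σ[b>=7](σ[b>5](S)) − π[u,b](ρ[b/g](ρ[u/w](R))))) → 1
E2 row counts bottom-up:
  S → 4
  σ[b>=7](S) → 1
  σ[b>5](σ[b>=7](S)) → 1
  R → 4
  ρ[u/w](R) → 4
  ρ[b/g](ρ[u/w](R)) → 4
  π[u,b](ρ[b/g](ρ[u/w](R))) → 4
  (σ[b>5](σ[b>=7](S)) − π[u,b](ρ[b/g](ρ[u/w](R)))) → 1
  γ[u; SUM(b)→h]((σ[b>5](σ[b>=7](S)) − π[u,b](ρ[b/g](ρ[u/w](R))))) → 1

E1 and E2 produce the same multiset:
u | h
t | 7

yes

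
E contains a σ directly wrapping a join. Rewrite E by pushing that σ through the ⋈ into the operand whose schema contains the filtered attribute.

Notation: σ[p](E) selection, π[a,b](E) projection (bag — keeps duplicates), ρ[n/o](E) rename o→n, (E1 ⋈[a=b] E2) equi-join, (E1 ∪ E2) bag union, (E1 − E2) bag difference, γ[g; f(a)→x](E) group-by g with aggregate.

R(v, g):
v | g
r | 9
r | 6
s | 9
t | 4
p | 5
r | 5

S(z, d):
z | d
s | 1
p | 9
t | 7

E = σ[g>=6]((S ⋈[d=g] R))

σ filters on g, owned by the right side.
E' = (S ⋈[d=g] σ[g>=6](R))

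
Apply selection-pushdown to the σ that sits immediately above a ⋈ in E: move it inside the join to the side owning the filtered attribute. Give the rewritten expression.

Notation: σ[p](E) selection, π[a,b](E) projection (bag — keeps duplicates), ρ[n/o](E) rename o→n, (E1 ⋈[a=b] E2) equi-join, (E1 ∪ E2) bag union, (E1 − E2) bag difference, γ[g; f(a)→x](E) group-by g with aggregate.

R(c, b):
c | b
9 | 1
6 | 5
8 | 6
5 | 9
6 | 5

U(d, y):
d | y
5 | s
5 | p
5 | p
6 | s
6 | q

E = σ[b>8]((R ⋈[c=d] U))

σ filters on b, owned by the left side.
E' = (σ[b>8](R) ⋈[c=d] U)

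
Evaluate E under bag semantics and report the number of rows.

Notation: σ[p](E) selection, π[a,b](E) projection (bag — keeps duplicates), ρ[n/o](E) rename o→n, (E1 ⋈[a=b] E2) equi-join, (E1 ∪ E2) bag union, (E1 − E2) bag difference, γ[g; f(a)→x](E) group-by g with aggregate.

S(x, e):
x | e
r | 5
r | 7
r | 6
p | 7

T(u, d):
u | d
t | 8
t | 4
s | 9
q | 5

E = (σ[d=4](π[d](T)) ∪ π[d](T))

Row counts bottom-up:
  T → 4
  π[d](T) → 4
  σ[d=4](π[d](T)) → 1
  T → 4
  π[d](T) → 4
  (σ[d=4](π[d](T)) ∪ π[d](T)) → 5

|E| = 5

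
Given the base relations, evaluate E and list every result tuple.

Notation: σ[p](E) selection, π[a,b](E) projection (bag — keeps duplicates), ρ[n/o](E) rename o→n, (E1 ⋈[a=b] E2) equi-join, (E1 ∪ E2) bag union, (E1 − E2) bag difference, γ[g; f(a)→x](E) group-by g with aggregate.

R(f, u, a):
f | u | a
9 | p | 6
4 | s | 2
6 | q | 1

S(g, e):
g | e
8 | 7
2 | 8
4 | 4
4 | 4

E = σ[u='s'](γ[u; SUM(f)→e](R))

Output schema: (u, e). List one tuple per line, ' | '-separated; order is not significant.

Per-node cardinality:
  R → 3
  γ[u; SUM(f)→e](R) → 3
  σ[u='s'](γ[u; SUM(f)→e](R)) → 1

== RESULT ==
u | e
s | 4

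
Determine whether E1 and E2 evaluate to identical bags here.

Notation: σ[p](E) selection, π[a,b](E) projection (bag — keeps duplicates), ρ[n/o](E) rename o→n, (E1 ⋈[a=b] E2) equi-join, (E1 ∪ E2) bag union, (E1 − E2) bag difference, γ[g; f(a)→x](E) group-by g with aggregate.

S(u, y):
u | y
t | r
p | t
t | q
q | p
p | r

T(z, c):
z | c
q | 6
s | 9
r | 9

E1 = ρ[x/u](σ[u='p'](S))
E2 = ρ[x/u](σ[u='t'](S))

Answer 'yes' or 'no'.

E1 per-node cardinality:
  S → 5
  σ[u='p'](S) → 2
  ρ[x/u](σ[u='p'](S)) → 2
E2 per-node cardinality:
  S → 5
  σ[u='t'](S) → 2
  ρ[x/u](σ[u='t'](S)) → 2

E1 result:
x | y
p | r
p | t
E2 result:
x | y
t | q
t | r
Witness: ('p', 'r') appears 1× in E1 but 0× in E2.

no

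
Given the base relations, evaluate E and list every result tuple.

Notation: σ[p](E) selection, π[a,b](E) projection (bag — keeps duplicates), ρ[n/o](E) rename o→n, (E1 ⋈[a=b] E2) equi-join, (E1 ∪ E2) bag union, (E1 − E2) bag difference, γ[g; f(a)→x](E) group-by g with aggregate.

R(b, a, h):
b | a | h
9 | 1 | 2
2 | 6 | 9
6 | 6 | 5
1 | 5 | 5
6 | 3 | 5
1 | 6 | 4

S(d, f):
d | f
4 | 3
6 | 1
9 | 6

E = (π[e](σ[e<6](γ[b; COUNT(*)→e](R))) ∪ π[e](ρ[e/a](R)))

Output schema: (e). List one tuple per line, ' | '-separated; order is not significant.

Stepwise |·|:
  R → 6
  γ[b; COUNT(*)→e](R) → 4
  σ[e<6](γ[b; COUNT(*)→e](R)) → 4
  π[e](σ[e<6](γ[b; COUNT(*)→e](R))) → 4
  R → 6
  ρ[e/a](R) → 6
  π[e](ρ[e/a](R)) → 6
  (π[e](σ[e<6](γ[b; COUNT(*)→e](R))) ∪ π[e](ρ[e/a](R))) → 10

== RESULT ==
e
1
1
1
2
2
3
5
6
6
6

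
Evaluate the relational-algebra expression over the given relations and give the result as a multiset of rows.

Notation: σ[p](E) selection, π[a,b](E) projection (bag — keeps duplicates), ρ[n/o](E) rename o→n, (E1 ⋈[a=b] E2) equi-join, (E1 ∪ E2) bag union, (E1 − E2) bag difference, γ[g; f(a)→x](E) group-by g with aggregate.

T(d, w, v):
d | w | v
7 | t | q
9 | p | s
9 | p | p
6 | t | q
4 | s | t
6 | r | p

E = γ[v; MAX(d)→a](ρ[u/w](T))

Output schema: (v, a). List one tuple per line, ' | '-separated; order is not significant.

Per-node cardinality:
  T → 6
  ρ[u/w](T) → 6
  γ[v; MAX(d)→a](ρ[u/w](T)) → 4

== RESULT ==
v | a
p | 9
q | 7
s | 9
t | 4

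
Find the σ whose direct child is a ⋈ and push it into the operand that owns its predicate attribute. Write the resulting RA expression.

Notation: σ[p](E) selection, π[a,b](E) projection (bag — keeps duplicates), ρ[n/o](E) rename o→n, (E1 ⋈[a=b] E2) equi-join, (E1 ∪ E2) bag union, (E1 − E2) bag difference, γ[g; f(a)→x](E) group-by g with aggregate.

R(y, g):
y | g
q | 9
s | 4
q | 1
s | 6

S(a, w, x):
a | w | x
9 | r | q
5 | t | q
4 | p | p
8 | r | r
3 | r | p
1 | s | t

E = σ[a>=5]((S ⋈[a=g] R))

σ filters on a, owned by the left side.
E' = (σ[a>=5](S) ⋈[a=g] R)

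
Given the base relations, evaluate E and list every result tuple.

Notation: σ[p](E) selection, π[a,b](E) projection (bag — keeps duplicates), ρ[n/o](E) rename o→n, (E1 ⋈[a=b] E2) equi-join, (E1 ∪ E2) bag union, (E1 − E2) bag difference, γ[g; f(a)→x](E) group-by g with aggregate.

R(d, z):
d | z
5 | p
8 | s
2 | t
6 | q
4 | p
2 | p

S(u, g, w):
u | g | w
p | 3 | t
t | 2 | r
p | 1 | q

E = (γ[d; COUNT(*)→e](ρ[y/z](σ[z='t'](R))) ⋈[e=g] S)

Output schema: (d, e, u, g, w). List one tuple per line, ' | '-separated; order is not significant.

Row counts bottom-up:
  R → 6
  σ[z='t'](R) → 1
  ρ[y/z](σ[z='t'](R)) → 1
  γ[d; COUNT(*)→e](ρ[y/z](σ[z='t'](R))) → 1
  S → 3
  (γ[d; COUNT(*)→e](ρ[y/z](σ[z='t'](R))) ⋈[e=g] S) → 1

== RESULT ==
d | e | u | g | w
2 | 1 | p | 1 | q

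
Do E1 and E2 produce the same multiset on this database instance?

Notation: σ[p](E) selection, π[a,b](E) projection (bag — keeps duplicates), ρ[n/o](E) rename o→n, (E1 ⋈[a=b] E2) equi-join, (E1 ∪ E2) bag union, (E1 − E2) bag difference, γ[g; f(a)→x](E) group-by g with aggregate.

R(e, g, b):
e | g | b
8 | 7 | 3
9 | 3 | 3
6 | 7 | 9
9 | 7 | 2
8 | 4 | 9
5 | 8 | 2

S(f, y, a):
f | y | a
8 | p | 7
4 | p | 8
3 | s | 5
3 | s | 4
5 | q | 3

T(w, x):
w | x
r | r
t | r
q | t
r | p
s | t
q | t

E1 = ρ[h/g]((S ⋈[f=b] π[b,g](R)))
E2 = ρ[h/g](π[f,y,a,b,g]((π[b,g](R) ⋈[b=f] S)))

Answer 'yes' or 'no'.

E1 subexpression sizes:
  S → 5
  R → 6
  π[b,g](R) → 6
  (S ⋈[f=b] π[b,g](R)) → 4
  ρ[h/g]((S ⋈[f=b] π[b,g](R))) → 4
E2 subexpression sizes:
  R → 6
  π[b,g](R) → 6
  S → 5
  (π[b,g](R) ⋈[b=f] S) → 4
  π[f,y,a,b,g]((π[b,g](R) ⋈[b=f] S)) → 4
  ρ[h/g](π[f,y,a,b,g]((π[b,g](R) ⋈[b=f] S))) → 4

E1 and E2 produce the same multiset:
f | y | a | b | h
3 | s | 4 | 3 | 3
3 | s | 4 | 3 | 7
3 | s | 5 | 3 | 3
3 | s | 5 | 3 | 7

yes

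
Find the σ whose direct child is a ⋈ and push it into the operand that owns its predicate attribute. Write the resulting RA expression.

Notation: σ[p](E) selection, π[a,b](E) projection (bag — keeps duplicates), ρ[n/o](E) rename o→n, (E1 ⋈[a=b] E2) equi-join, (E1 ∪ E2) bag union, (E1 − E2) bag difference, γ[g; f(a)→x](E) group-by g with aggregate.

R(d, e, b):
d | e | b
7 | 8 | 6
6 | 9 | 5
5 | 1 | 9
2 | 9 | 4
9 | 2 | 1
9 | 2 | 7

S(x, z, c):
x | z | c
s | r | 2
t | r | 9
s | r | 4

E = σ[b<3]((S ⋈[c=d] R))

σ filters on b, owned by the right side.
E' = (S ⋈[c=d] σ[b<3](R))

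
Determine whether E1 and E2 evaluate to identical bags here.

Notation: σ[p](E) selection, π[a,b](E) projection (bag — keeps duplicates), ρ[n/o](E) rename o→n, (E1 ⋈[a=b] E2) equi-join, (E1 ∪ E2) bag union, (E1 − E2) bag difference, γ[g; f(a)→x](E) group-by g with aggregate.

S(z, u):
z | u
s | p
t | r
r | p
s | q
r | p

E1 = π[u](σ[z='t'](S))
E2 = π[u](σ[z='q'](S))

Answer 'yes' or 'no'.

E1 per-node cardinality:
  S → 5
  σ[z='t'](S) → 1
  π[u](σ[z='t'](S)) → 1
E2 per-node cardinality:
  S → 5
  σ[z='q'](S) → 0
  π[u](σ[z='q'](S)) → 0

E1 result:
u
r
E2 result:
u
(0 rows)
Witness: ('r',) appears 1× in E1 but 0× in E2.

no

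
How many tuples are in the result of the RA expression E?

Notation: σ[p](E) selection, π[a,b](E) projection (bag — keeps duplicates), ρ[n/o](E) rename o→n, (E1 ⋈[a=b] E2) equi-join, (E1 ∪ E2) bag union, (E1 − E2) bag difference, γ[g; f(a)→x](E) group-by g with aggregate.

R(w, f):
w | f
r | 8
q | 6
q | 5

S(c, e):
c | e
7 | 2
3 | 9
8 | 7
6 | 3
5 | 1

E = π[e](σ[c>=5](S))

Subexpression sizes:
  S → 5
  σ[c>=5](S) → 4
  π[e](σ[c>=5](S)) → 4

|E| = 4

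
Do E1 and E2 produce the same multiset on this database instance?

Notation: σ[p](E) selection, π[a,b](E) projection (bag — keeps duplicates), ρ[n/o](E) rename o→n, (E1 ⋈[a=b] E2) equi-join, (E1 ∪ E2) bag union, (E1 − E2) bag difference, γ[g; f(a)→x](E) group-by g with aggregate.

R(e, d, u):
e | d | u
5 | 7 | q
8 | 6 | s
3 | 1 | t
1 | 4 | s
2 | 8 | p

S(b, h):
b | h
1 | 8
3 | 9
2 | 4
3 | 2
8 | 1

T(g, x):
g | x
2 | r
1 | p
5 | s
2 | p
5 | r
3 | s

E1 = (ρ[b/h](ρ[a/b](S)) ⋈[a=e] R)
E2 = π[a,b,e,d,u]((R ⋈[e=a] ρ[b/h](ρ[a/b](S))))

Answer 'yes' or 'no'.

E1 per-node cardinality:
  S → 5
  ρ[a/b](S) → 5
  ρ[b/h](ρ[a/b](S)) → 5
  R → 5
  (ρ[b/h](ρ[a/b](S)) ⋈[a=e] R) → 5
E2 per-node cardinality:
  R → 5
  S → 5
  ρ[a/b](S) → 5
  ρ[b/h](ρ[a/b](S)) → 5
  (R ⋈[e=a] ρ[b/h](ρ[a/b](S))) → 5
  π[a,b,e,d,u]((R ⋈[e=a] ρ[b/h](ρ[a/b](S)))) → 5

E1 and E2 produce the same multiset:
a | b | e | d | u
1 | 8 | 1 | 4 | s
2 | 4 | 2 | 8 | p
3 | 2 | 3 | 1 | t
3 | 9 | 3 | 1 | t
8 | 1 | 8 | 6 | s

yes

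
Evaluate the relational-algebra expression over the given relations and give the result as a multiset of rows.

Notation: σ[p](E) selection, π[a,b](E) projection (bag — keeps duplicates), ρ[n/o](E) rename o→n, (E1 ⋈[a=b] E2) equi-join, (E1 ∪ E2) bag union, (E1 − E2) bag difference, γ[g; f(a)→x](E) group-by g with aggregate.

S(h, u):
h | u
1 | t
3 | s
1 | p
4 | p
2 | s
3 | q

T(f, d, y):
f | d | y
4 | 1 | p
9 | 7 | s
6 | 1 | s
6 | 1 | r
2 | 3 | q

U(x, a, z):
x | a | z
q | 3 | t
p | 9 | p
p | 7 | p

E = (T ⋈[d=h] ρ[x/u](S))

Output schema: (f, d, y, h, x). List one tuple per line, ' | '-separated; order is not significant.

Row counts bottom-up:
  T → 5
  S → 6
  ρ[x/u](S) → 6
  (T ⋈[d=h] ρ[x/u](S)) → 8

== RESULT ==
f | d | y | h | x
2 | 3 | q | 3 | q
2 | 3 | q | 3 | s
4 | 1 | p | 1 | p
4 | 1 | p | 1 | t
6 | 1 | r | 1 | p
6 | 1 | r | 1 | t
6 | 1 | s | 1 | p
6 | 1 | s | 1 | t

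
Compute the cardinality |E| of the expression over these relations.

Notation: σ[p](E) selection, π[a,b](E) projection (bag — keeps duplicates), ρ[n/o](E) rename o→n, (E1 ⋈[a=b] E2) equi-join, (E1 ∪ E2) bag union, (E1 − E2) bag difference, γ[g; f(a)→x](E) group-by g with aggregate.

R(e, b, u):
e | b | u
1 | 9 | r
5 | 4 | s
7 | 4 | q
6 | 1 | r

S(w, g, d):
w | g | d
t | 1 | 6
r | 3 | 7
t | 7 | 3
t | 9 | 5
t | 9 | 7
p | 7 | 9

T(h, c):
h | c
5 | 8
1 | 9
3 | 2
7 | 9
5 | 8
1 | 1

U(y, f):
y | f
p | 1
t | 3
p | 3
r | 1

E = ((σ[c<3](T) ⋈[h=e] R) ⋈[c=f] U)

Stepwise |·|:
  T → 6
  σ[c<3](T) → 2
  R → 4
  (σ[c<3](T) ⋈[h=e] R) → 1
  U → 4
  ((σ[c<3](T) ⋈[h=e] R) ⋈[c=f] U) → 2

|E| = 2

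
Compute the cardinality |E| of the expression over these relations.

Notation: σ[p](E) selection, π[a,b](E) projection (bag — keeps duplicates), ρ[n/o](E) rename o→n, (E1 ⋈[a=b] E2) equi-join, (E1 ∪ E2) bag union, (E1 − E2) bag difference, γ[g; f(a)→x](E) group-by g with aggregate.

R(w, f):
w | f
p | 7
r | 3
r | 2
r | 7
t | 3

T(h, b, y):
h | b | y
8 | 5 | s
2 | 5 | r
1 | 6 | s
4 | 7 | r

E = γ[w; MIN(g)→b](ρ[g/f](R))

Per-node cardinality:
  R → 5
  ρ[g/f](R) → 5
  γ[w; MIN(g)→b](ρ[g/f](R)) → 3

|E| = 3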